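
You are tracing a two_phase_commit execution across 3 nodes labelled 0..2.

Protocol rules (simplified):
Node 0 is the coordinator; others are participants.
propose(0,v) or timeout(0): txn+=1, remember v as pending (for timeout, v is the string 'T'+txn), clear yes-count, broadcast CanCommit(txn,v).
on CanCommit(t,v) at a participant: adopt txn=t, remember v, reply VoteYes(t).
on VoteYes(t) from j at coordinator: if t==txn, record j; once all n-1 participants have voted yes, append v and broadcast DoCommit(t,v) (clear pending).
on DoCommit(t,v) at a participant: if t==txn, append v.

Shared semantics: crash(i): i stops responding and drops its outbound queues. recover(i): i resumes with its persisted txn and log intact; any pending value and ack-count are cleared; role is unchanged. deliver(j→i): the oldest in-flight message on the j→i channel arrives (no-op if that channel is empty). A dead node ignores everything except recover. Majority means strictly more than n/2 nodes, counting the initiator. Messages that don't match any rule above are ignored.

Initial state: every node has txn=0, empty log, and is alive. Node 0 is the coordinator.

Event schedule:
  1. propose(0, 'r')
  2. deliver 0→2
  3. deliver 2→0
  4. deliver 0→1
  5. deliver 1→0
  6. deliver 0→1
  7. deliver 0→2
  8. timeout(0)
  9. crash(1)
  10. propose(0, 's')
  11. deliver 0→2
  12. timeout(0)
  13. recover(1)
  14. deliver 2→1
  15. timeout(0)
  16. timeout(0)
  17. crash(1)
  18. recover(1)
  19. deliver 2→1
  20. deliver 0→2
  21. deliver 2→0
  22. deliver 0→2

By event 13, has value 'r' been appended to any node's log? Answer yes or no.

step 1 propose(0,'r'): 0={coor,t=1,log=-}
step 2 deliver 0→2: 2={part,t=1,log=-}
step 3 deliver 2→0: —
step 4 deliver 0→1: 1={part,t=1,log=-}
step 5 deliver 1→0: 0={coor,t=1,log=r}
step 6 deliver 0→1: 1={part,t=1,log=r}
step 7 deliver 0→2: 2={part,t=1,log=r}
step 8 timeout(0): 0={coor,t=2,log=r}
step 9 crash(1): 1={✗part,t=1,log=r}
step 10 propose(0,'s'): 0={coor,t=3,log=r}
step 11 deliver 0→2: 2={part,t=2,log=r}
step 12 timeout(0): 0={coor,t=4,log=r}
step 13 recover(1): 1={part,t=1,log=r}

yes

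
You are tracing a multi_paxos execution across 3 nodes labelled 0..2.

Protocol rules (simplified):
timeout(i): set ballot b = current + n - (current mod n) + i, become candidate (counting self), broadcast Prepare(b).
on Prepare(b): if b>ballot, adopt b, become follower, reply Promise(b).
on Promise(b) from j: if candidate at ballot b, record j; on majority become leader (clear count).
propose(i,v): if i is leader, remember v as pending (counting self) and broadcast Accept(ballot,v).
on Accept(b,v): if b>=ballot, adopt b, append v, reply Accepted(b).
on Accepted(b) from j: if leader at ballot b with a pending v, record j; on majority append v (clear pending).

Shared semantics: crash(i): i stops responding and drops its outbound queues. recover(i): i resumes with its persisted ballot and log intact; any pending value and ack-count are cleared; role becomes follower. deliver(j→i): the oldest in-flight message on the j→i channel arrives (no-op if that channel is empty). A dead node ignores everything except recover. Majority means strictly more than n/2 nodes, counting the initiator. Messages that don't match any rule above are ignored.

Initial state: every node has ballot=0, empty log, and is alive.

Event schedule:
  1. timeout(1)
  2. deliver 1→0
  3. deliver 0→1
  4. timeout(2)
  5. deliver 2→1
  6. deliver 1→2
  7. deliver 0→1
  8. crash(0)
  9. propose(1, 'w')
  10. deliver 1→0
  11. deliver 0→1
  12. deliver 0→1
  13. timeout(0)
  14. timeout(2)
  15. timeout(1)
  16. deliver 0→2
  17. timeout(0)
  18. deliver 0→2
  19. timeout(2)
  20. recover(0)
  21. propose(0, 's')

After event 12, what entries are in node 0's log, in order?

empty

after 1 — timeout(1): n1:cand/b4/[-]
after 2 — deliver 1→0: n0:foll/b4/[-]
after 3 — deliver 0→1: n1:lead/b4/[-]
after 4 — timeout(2): n2:cand/b5/[-]
after 5 — deliver 2→1: n1:foll/b5/[-]
after 6 — deliver 1→2: ·
after 7 — deliver 0→1: ·
after 8 — crash(0): n0:✗foll/b4/[-]
after 9 — propose(1,'w'): ·
after 10 — deliver 1→0: ·
after 11 — deliver 0→1: ·
after 12 — deliver 0→1: ·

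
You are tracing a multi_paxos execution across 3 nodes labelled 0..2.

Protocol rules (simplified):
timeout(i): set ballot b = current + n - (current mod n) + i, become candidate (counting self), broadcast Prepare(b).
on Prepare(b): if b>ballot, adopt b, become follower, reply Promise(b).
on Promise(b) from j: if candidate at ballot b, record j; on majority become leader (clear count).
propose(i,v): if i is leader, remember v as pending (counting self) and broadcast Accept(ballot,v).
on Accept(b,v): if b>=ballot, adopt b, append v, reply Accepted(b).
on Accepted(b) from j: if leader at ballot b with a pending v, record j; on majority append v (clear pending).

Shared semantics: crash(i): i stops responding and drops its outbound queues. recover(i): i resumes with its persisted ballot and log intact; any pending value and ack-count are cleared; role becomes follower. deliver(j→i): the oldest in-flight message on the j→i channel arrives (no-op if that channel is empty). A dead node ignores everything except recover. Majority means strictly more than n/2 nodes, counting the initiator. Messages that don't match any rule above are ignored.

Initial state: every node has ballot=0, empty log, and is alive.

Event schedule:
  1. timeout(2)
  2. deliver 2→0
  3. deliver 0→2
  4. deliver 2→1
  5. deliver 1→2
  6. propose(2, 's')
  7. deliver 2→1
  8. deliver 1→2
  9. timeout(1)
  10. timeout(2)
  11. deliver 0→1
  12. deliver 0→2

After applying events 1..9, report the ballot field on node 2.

5

step 1 timeout(2): 2={cand,b=5,log=-}
step 2 deliver 2→0: 0={foll,b=5,log=-}
step 3 deliver 0→2: 2={lead,b=5,log=-}
step 4 deliver 2→1: 1={foll,b=5,log=-}
step 5 deliver 1→2: —
step 6 propose(2,'s'): —
step 7 deliver 2→1: 1={foll,b=5,log=s}
step 8 deliver 1→2: 2={lead,b=5,log=s}
step 9 timeout(1): 1={cand,b=7,log=s}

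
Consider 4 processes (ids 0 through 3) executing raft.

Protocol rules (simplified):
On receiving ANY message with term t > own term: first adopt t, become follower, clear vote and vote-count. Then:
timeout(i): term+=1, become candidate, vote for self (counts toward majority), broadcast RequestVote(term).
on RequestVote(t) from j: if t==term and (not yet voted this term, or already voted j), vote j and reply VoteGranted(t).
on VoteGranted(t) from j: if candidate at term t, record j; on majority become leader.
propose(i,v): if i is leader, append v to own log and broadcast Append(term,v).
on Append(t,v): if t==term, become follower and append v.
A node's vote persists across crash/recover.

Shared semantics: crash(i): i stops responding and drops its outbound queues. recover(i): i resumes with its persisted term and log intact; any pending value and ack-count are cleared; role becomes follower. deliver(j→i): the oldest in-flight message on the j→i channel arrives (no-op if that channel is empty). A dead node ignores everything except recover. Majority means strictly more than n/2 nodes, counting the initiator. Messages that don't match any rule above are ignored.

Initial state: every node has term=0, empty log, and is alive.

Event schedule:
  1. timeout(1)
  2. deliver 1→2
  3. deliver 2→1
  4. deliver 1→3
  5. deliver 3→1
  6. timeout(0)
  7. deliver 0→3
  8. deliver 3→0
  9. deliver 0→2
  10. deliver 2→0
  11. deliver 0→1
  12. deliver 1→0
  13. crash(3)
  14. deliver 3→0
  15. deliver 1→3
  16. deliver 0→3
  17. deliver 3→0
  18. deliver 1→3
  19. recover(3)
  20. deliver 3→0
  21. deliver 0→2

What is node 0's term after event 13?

1

e1 timeout(1): 1[cand,t=1,-]
e2 deliver 1→2: 2[foll,t=1,-]
e3 deliver 2→1: ·
e4 deliver 1→3: 3[foll,t=1,-]
e5 deliver 3→1: 1[lead,t=1,-]
e6 timeout(0): 0[cand,t=1,-]
e7 deliver 0→3: ·
e8 deliver 3→0: ·
e9 deliver 0→2: ·
e10 deliver 2→0: ·
e11 deliver 0→1: ·
e12 deliver 1→0: ·
e13 crash(3): 3[✗foll,t=1,-]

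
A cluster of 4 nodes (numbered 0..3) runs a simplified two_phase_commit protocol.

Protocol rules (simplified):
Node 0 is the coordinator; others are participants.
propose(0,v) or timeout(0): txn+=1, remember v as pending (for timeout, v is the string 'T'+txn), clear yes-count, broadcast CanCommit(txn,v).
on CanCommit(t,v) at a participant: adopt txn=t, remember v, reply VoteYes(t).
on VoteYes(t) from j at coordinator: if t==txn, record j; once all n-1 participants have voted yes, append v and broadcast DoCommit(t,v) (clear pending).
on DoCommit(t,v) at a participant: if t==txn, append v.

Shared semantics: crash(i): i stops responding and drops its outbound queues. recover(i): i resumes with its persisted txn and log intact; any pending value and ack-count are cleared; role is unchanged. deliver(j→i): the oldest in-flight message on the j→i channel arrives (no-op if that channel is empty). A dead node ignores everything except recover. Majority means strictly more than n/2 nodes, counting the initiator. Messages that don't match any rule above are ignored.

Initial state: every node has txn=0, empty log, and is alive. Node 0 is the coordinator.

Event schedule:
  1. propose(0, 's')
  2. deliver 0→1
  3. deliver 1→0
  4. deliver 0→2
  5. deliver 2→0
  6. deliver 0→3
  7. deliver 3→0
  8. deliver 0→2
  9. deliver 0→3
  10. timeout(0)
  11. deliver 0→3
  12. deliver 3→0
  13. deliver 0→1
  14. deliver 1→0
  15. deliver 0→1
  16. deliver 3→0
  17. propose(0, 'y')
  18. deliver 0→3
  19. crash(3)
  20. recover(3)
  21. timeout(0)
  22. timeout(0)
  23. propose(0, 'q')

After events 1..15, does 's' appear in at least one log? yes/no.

yes

[1] propose(0,'s') → N0(coor t1 [-])
[2] deliver 0→1 → N1(part t1 [-])
[3] deliver 1→0 → ∅
[4] deliver 0→2 → N2(part t1 [-])
[5] deliver 2→0 → ∅
[6] deliver 0→3 → N3(part t1 [-])
[7] deliver 3→0 → N0(coor t1 [s])
[8] deliver 0→2 → N2(part t1 [s])
[9] deliver 0→3 → N3(part t1 [s])
[10] timeout(0) → N0(coor t2 [s])
[11] deliver 0→3 → N3(part t2 [s])
[12] deliver 3→0 → ∅
[13] deliver 0→1 → N1(part t1 [s])
[14] deliver 1→0 → ∅
[15] deliver 0→1 → N1(part t2 [s])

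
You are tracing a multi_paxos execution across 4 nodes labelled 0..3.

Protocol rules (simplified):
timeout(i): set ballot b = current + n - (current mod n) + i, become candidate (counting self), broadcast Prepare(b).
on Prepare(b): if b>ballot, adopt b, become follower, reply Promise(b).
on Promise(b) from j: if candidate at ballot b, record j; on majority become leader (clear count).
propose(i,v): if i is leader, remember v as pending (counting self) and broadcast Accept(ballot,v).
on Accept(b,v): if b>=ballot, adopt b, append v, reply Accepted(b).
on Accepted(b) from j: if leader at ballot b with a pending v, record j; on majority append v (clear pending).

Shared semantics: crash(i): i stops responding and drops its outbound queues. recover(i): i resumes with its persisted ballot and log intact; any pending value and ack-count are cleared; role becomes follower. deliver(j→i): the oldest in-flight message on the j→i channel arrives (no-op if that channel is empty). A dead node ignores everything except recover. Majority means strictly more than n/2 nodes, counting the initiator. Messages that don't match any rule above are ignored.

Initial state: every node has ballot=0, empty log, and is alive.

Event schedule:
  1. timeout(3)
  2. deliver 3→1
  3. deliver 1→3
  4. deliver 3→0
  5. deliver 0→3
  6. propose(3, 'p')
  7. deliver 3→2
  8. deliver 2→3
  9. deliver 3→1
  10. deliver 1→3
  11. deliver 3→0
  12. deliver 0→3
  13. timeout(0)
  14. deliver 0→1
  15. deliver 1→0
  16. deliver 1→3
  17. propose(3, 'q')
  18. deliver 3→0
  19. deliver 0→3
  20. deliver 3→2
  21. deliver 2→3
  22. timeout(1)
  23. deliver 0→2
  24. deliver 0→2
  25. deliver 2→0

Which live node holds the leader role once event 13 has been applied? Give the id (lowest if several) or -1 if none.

e1 timeout(3): 3[cand,b=7,-]
e2 deliver 3→1: 1[foll,b=7,-]
e3 deliver 1→3: ·
e4 deliver 3→0: 0[foll,b=7,-]
e5 deliver 0→3: 3[lead,b=7,-]
e6 propose(3,'p'): ·
e7 deliver 3→2: 2[foll,b=7,-]
e8 deliver 2→3: ·
e9 deliver 3→1: 1[foll,b=7,p]
e10 deliver 1→3: ·
e11 deliver 3→0: 0[foll,b=7,p]
e12 deliver 0→3: 3[lead,b=7,p]
e13 timeout(0): 0[cand,b=8,p]

3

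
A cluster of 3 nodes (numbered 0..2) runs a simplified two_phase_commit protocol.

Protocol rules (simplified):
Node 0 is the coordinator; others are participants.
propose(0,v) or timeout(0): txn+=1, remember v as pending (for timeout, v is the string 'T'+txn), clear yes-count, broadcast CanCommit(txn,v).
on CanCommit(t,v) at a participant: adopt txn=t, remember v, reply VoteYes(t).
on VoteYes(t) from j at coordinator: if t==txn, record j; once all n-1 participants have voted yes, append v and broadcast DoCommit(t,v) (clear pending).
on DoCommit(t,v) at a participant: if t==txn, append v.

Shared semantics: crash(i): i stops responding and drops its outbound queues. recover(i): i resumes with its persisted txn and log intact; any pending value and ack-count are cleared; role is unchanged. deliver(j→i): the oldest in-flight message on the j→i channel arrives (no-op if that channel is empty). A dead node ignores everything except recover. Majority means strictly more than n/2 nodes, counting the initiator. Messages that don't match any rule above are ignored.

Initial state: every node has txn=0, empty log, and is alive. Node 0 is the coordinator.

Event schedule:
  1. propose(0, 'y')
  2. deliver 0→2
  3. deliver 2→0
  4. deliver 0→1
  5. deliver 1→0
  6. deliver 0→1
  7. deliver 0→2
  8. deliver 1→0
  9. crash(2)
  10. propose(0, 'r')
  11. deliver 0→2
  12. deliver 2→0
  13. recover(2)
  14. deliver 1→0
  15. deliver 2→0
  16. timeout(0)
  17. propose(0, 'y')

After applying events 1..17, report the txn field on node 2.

1

e1 propose(0,'y'): 0[coor,t=1,-]
e2 deliver 0→2: 2[part,t=1,-]
e3 deliver 2→0: ·
e4 deliver 0→1: 1[part,t=1,-]
e5 deliver 1→0: 0[coor,t=1,y]
e6 deliver 0→1: 1[part,t=1,y]
e7 deliver 0→2: 2[part,t=1,y]
e8 deliver 1→0: ·
e9 crash(2): 2[✗part,t=1,y]
e10 propose(0,'r'): 0[coor,t=2,y]
e11 deliver 0→2: ·
e12 deliver 2→0: ·
e13 recover(2): 2[part,t=1,y]
e14 deliver 1→0: ·
e15 deliver 2→0: ·
e16 timeout(0): 0[coor,t=3,y]
e17 propose(0,'y'): 0[coor,t=4,y]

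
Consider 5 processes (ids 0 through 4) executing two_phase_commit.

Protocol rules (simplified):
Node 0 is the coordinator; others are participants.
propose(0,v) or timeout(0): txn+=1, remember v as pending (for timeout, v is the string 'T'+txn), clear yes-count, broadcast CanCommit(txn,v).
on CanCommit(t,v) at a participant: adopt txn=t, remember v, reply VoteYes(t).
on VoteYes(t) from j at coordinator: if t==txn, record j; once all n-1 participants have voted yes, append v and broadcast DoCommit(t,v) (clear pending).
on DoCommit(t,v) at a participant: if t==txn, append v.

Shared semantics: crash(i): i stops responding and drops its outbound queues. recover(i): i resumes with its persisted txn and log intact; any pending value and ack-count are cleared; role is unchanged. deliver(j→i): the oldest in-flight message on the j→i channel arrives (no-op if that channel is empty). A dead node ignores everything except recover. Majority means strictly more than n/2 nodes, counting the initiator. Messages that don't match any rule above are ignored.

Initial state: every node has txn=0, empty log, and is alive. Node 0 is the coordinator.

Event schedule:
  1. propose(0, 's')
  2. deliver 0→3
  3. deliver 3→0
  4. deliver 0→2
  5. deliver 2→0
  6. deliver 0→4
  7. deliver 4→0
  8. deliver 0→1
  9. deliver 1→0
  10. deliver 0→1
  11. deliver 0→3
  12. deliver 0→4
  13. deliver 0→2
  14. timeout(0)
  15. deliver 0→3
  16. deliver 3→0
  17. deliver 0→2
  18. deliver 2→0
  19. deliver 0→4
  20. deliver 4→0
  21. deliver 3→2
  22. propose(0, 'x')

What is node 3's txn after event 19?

2

1. propose(0,'s'):  <0:coor t1 ->
2. deliver 0→3:  <3:part t1 ->
3. deliver 3→0:  nop
4. deliver 0→2:  <2:part t1 ->
5. deliver 2→0:  nop
6. deliver 0→4:  <4:part t1 ->
7. deliver 4→0:  nop
8. deliver 0→1:  <1:part t1 ->
9. deliver 1→0:  <0:coor t1 s>
10. deliver 0→1:  <1:part t1 s>
11. deliver 0→3:  <3:part t1 s>
12. deliver 0→4:  <4:part t1 s>
13. deliver 0→2:  <2:part t1 s>
14. timeout(0):  <0:coor t2 s>
15. deliver 0→3:  <3:part t2 s>
16. deliver 3→0:  nop
17. deliver 0→2:  <2:part t2 s>
18. deliver 2→0:  nop
19. deliver 0→4:  <4:part t2 s>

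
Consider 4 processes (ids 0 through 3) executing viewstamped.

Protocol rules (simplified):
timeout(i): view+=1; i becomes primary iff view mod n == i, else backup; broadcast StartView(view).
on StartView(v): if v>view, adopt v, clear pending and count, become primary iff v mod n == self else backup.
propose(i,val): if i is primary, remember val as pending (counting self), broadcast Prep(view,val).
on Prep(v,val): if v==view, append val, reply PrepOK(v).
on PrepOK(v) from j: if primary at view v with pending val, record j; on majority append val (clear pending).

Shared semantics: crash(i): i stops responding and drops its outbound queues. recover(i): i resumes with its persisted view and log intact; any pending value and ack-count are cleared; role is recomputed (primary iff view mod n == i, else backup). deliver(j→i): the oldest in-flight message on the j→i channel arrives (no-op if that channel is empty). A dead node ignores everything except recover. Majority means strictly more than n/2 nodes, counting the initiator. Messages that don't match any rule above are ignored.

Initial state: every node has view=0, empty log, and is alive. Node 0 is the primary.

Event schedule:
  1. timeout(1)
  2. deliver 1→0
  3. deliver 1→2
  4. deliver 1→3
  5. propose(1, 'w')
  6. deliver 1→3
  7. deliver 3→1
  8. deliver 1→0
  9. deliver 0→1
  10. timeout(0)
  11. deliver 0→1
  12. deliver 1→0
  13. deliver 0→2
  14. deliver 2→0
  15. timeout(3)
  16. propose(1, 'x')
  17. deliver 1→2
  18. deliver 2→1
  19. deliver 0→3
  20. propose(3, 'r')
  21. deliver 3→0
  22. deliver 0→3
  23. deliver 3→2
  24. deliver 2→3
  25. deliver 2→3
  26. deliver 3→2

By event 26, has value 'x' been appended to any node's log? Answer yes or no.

e1 timeout(1): 1[prim,v=1,-]
e2 deliver 1→0: 0[back,v=1,-]
e3 deliver 1→2: 2[back,v=1,-]
e4 deliver 1→3: 3[back,v=1,-]
e5 propose(1,'w'): ·
e6 deliver 1→3: 3[back,v=1,w]
e7 deliver 3→1: ·
e8 deliver 1→0: 0[back,v=1,w]
e9 deliver 0→1: 1[prim,v=1,w]
e10 timeout(0): 0[back,v=2,w]
e11 deliver 0→1: 1[back,v=2,w]
e12 deliver 1→0: ·
e13 deliver 0→2: 2[prim,v=2,-]
e14 deliver 2→0: ·
e15 timeout(3): 3[back,v=2,w]
e16 propose(1,'x'): ·
e17 deliver 1→2: ·
e18 deliver 2→1: ·
e19 deliver 0→3: ·
e20 propose(3,'r'): ·
e21 deliver 3→0: ·
e22 deliver 0→3: ·
e23 deliver 3→2: ·
e24 deliver 2→3: ·
e25 deliver 2→3: ·
e26 deliver 3→2: ·

no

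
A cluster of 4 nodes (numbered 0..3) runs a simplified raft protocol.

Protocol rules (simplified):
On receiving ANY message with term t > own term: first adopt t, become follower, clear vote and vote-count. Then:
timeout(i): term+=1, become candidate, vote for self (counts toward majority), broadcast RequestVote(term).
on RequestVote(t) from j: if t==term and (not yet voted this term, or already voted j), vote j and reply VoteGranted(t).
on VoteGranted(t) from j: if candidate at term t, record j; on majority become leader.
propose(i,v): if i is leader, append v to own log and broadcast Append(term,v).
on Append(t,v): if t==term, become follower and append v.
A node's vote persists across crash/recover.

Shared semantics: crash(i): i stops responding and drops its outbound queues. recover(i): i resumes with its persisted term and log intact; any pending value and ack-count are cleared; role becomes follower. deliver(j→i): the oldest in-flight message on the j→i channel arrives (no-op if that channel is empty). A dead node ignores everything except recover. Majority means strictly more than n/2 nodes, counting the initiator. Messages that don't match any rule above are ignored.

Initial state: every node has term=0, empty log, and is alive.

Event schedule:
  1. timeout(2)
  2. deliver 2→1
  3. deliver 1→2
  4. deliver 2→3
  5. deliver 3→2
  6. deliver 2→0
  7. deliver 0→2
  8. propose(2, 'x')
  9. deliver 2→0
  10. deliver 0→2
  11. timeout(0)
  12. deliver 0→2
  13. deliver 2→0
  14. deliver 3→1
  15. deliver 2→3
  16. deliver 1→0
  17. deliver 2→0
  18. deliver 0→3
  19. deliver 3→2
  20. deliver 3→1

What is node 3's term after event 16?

1

1. timeout(2):  <2:cand t1 ->
2. deliver 2→1:  <1:foll t1 ->
3. deliver 1→2:  nop
4. deliver 2→3:  <3:foll t1 ->
5. deliver 3→2:  <2:lead t1 ->
6. deliver 2→0:  <0:foll t1 ->
7. deliver 0→2:  nop
8. propose(2,'x'):  <2:lead t1 x>
9. deliver 2→0:  <0:foll t1 x>
10. deliver 0→2:  nop
11. timeout(0):  <0:cand t2 x>
12. deliver 0→2:  <2:foll t2 x>
13. deliver 2→0:  nop
14. deliver 3→1:  nop
15. deliver 2→3:  <3:foll t1 x>
16. deliver 1→0:  nop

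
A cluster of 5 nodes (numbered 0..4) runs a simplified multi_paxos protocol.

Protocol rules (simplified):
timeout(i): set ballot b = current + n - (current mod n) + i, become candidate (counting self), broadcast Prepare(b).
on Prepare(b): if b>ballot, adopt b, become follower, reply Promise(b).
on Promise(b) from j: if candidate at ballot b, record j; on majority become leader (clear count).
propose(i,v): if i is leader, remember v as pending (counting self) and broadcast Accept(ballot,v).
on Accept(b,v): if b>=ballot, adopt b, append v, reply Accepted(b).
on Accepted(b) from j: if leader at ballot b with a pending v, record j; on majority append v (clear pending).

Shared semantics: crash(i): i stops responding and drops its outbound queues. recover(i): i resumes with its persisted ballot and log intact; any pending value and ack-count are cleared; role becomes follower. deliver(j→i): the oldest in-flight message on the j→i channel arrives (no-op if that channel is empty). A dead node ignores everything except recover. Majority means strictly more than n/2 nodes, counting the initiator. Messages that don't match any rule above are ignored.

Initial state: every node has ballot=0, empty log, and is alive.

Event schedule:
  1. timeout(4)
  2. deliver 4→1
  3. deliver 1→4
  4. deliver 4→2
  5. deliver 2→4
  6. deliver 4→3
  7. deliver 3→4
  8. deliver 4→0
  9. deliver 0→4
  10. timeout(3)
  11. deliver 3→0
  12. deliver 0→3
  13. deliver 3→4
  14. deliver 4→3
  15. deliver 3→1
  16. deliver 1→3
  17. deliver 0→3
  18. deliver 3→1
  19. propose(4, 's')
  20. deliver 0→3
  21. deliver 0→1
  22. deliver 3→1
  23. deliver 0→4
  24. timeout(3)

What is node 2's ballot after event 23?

9

e1 timeout(4): 4[cand,b=9,-]
e2 deliver 4→1: 1[foll,b=9,-]
e3 deliver 1→4: ·
e4 deliver 4→2: 2[foll,b=9,-]
e5 deliver 2→4: 4[lead,b=9,-]
e6 deliver 4→3: 3[foll,b=9,-]
e7 deliver 3→4: ·
e8 deliver 4→0: 0[foll,b=9,-]
e9 deliver 0→4: ·
e10 timeout(3): 3[cand,b=13,-]
e11 deliver 3→0: 0[foll,b=13,-]
e12 deliver 0→3: ·
e13 deliver 3→4: 4[foll,b=13,-]
e14 deliver 4→3: 3[lead,b=13,-]
e15 deliver 3→1: 1[foll,b=13,-]
e16 deliver 1→3: ·
e17 deliver 0→3: ·
e18 deliver 3→1: ·
e19 propose(4,'s'): ·
e20 deliver 0→3: ·
e21 deliver 0→1: ·
e22 deliver 3→1: ·
e23 deliver 0→4: ·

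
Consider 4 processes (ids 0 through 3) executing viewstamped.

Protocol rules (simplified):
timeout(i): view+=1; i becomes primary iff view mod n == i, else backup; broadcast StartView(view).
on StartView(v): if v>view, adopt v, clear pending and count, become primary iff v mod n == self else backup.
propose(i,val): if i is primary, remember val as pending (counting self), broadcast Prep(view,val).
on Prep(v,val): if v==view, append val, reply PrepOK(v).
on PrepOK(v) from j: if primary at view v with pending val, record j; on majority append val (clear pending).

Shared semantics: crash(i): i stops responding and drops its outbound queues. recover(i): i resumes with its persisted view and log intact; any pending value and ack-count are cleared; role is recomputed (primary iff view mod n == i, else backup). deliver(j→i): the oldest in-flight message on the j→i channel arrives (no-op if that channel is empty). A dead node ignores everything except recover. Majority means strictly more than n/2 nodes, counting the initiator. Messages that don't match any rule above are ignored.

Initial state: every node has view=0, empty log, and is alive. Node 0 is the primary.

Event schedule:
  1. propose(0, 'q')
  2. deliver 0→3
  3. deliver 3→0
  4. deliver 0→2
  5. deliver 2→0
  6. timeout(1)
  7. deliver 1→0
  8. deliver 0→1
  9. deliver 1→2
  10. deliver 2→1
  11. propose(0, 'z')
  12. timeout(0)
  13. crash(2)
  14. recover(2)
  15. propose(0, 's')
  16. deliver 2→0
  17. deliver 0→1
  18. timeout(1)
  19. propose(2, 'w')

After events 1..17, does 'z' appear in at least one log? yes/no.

no

1. propose(0,'q'):  nop
2. deliver 0→3:  <3:back v0 q>
3. deliver 3→0:  nop
4. deliver 0→2:  <2:back v0 q>
5. deliver 2→0:  <0:prim v0 q>
6. timeout(1):  <1:prim v1 ->
7. deliver 1→0:  <0:back v1 q>
8. deliver 0→1:  nop
9. deliver 1→2:  <2:back v1 q>
10. deliver 2→1:  nop
11. propose(0,'z'):  nop
12. timeout(0):  <0:back v2 q>
13. crash(2):  <2:✗back v1 q>
14. recover(2):  <2:back v1 q>
15. propose(0,'s'):  nop
16. deliver 2→0:  nop
17. deliver 0→1:  <1:back v2 ->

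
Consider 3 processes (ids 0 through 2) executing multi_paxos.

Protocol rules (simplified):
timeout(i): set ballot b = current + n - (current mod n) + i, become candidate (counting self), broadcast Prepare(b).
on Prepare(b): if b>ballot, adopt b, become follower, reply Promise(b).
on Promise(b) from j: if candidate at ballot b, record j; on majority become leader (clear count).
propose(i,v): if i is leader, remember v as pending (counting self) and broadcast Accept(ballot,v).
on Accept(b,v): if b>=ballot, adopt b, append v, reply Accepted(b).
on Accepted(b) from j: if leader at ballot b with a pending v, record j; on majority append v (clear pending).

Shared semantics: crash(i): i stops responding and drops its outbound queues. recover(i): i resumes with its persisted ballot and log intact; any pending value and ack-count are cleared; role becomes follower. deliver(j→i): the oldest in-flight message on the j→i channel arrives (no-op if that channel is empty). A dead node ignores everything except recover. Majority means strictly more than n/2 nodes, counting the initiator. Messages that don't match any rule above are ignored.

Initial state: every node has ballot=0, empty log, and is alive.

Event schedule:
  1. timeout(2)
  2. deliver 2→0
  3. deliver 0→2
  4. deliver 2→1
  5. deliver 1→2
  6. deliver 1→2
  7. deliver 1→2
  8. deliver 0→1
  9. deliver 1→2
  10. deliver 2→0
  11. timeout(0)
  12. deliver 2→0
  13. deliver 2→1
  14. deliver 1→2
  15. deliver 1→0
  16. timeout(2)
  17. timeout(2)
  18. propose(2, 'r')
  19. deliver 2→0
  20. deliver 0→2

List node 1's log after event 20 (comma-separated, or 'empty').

empty

[1] timeout(2) → N2(cand b5 [-])
[2] deliver 2→0 → N0(foll b5 [-])
[3] deliver 0→2 → N2(lead b5 [-])
[4] deliver 2→1 → N1(foll b5 [-])
[5] deliver 1→2 → ∅
[6] deliver 1→2 → ∅
[7] deliver 1→2 → ∅
[8] deliver 0→1 → ∅
[9] deliver 1→2 → ∅
[10] deliver 2→0 → ∅
[11] timeout(0) → N0(cand b6 [-])
[12] deliver 2→0 → ∅
[13] deliver 2→1 → ∅
[14] deliver 1→2 → ∅
[15] deliver 1→0 → ∅
[16] timeout(2) → N2(cand b8 [-])
[17] timeout(2) → N2(cand b11 [-])
[18] propose(2,'r') → ∅
[19] deliver 2→0 → N0(foll b8 [-])
[20] deliver 0→2 → ∅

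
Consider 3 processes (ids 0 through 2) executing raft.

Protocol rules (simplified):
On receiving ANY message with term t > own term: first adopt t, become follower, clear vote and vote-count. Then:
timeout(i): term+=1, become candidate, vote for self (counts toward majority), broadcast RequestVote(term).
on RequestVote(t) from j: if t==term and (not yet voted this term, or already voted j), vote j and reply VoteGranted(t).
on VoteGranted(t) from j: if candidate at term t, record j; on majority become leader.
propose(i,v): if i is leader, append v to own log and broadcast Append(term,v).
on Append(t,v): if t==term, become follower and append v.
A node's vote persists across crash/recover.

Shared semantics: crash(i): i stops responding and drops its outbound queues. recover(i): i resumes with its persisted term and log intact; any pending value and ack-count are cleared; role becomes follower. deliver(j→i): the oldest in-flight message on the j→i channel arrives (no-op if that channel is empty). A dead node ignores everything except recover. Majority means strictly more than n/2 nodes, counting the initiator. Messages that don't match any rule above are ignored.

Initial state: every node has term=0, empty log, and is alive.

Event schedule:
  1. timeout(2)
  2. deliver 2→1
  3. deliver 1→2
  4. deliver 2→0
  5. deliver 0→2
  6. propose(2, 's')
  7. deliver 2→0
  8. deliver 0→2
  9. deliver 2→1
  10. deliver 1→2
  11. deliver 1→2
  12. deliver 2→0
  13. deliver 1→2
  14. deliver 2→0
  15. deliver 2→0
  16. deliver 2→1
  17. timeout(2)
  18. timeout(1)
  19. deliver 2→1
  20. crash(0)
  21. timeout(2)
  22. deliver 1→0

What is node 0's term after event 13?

step 1 timeout(2): 2={cand,t=1,log=-}
step 2 deliver 2→1: 1={foll,t=1,log=-}
step 3 deliver 1→2: 2={lead,t=1,log=-}
step 4 deliver 2→0: 0={foll,t=1,log=-}
step 5 deliver 0→2: —
step 6 propose(2,'s'): 2={lead,t=1,log=s}
step 7 deliver 2→0: 0={foll,t=1,log=s}
step 8 deliver 0→2: —
step 9 deliver 2→1: 1={foll,t=1,log=s}
step 10 deliver 1→2: —
step 11 deliver 1→2: —
step 12 deliver 2→0: —
step 13 deliver 1→2: —

1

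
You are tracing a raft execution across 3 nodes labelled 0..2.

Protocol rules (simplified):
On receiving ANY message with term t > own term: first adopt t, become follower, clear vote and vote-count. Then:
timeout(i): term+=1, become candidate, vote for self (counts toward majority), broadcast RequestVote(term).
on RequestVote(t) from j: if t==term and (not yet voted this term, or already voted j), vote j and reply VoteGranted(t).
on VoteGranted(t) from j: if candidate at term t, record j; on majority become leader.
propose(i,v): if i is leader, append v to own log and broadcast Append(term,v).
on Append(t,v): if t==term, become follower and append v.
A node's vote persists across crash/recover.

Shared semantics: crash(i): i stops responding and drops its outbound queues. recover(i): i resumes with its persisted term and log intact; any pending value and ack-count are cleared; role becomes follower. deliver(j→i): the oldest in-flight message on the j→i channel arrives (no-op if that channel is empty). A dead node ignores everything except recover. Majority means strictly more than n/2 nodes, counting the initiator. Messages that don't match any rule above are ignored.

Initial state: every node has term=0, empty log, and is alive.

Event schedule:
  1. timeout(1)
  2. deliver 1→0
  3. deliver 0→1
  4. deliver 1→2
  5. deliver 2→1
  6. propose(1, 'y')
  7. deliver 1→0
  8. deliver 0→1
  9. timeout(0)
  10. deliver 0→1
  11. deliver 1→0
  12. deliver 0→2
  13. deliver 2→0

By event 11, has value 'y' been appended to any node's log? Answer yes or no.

yes

e1 timeout(1): 1[cand,t=1,-]
e2 deliver 1→0: 0[foll,t=1,-]
e3 deliver 0→1: 1[lead,t=1,-]
e4 deliver 1→2: 2[foll,t=1,-]
e5 deliver 2→1: ·
e6 propose(1,'y'): 1[lead,t=1,y]
e7 deliver 1→0: 0[foll,t=1,y]
e8 deliver 0→1: ·
e9 timeout(0): 0[cand,t=2,y]
e10 deliver 0→1: 1[foll,t=2,y]
e11 deliver 1→0: 0[lead,t=2,y]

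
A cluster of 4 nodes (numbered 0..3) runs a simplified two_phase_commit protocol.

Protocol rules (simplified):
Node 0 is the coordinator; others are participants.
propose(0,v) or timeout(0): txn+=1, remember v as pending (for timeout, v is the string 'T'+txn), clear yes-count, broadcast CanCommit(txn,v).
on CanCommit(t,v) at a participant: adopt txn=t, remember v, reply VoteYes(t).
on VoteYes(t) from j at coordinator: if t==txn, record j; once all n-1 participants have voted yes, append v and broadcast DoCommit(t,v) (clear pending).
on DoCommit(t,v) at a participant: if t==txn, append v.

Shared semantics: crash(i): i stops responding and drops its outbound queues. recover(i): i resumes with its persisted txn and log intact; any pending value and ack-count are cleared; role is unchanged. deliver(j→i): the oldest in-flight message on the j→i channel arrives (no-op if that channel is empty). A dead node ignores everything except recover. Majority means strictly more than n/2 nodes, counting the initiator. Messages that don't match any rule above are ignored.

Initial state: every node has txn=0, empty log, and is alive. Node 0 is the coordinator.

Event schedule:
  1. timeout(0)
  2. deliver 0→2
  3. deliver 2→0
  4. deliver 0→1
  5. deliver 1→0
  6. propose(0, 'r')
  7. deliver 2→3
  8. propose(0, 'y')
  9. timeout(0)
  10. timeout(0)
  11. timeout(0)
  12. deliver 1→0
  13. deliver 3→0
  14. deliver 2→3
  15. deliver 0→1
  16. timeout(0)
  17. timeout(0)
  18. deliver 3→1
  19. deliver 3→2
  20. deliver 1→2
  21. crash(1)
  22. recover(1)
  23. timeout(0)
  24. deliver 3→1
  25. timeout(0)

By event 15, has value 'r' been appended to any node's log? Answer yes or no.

no

step 1 timeout(0): 0={coor,t=1,log=-}
step 2 deliver 0→2: 2={part,t=1,log=-}
step 3 deliver 2→0: —
step 4 deliver 0→1: 1={part,t=1,log=-}
step 5 deliver 1→0: —
step 6 propose(0,'r'): 0={coor,t=2,log=-}
step 7 deliver 2→3: —
step 8 propose(0,'y'): 0={coor,t=3,log=-}
step 9 timeout(0): 0={coor,t=4,log=-}
step 10 timeout(0): 0={coor,t=5,log=-}
step 11 timeout(0): 0={coor,t=6,log=-}
step 12 deliver 1→0: —
step 13 deliver 3→0: —
step 14 deliver 2→3: —
step 15 deliver 0→1: 1={part,t=2,log=-}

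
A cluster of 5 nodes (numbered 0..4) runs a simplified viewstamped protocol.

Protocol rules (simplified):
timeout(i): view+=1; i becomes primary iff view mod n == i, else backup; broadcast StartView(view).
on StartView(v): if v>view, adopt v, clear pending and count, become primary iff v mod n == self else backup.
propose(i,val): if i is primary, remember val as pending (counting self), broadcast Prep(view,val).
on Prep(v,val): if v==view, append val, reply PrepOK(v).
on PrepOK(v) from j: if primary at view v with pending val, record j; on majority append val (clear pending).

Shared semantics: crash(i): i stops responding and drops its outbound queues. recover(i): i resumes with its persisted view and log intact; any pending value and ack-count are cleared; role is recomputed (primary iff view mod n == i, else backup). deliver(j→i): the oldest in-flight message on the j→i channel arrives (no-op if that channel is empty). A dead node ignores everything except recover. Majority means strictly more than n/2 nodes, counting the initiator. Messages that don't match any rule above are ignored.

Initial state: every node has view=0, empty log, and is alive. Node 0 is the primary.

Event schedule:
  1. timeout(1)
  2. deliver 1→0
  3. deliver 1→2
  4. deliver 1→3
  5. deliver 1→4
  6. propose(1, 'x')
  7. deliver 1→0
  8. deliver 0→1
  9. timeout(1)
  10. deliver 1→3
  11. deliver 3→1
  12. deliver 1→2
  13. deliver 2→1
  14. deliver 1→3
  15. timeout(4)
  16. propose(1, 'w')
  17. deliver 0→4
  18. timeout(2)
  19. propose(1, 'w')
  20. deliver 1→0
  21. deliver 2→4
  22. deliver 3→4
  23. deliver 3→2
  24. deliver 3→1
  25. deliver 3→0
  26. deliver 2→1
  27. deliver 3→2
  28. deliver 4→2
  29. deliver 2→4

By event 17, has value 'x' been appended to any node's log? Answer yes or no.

yes

1. timeout(1):  <1:prim v1 ->
2. deliver 1→0:  <0:back v1 ->
3. deliver 1→2:  <2:back v1 ->
4. deliver 1→3:  <3:back v1 ->
5. deliver 1→4:  <4:back v1 ->
6. propose(1,'x'):  nop
7. deliver 1→0:  <0:back v1 x>
8. deliver 0→1:  nop
9. timeout(1):  <1:back v2 ->
10. deliver 1→3:  <3:back v1 x>
11. deliver 3→1:  nop
12. deliver 1→2:  <2:back v1 x>
13. deliver 2→1:  nop
14. deliver 1→3:  <3:back v2 x>
15. timeout(4):  <4:back v2 ->
16. propose(1,'w'):  nop
17. deliver 0→4:  nop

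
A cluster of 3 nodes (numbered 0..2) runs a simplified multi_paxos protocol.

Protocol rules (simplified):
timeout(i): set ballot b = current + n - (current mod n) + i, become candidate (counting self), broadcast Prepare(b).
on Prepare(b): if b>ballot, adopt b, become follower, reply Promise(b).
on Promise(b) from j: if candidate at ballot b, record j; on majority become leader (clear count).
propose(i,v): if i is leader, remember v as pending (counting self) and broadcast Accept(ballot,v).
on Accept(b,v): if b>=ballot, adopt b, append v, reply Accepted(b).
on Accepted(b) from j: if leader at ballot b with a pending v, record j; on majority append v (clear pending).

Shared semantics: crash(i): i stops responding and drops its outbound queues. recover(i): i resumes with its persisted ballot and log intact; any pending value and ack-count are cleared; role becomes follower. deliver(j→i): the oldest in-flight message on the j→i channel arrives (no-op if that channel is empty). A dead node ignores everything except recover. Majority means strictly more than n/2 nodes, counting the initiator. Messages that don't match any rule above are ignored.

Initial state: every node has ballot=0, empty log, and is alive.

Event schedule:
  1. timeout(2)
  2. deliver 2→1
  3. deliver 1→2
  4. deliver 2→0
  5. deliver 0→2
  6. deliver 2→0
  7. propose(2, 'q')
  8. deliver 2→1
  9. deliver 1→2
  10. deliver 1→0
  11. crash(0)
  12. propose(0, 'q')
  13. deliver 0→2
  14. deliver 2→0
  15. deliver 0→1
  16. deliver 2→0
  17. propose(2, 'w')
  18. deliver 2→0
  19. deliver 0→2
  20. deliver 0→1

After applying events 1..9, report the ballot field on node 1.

5

after 1 — timeout(2): n2:cand/b5/[-]
after 2 — deliver 2→1: n1:foll/b5/[-]
after 3 — deliver 1→2: n2:lead/b5/[-]
after 4 — deliver 2→0: n0:foll/b5/[-]
after 5 — deliver 0→2: ·
after 6 — deliver 2→0: ·
after 7 — propose(2,'q'): ·
after 8 — deliver 2→1: n1:foll/b5/[q]
after 9 — deliver 1→2: n2:lead/b5/[q]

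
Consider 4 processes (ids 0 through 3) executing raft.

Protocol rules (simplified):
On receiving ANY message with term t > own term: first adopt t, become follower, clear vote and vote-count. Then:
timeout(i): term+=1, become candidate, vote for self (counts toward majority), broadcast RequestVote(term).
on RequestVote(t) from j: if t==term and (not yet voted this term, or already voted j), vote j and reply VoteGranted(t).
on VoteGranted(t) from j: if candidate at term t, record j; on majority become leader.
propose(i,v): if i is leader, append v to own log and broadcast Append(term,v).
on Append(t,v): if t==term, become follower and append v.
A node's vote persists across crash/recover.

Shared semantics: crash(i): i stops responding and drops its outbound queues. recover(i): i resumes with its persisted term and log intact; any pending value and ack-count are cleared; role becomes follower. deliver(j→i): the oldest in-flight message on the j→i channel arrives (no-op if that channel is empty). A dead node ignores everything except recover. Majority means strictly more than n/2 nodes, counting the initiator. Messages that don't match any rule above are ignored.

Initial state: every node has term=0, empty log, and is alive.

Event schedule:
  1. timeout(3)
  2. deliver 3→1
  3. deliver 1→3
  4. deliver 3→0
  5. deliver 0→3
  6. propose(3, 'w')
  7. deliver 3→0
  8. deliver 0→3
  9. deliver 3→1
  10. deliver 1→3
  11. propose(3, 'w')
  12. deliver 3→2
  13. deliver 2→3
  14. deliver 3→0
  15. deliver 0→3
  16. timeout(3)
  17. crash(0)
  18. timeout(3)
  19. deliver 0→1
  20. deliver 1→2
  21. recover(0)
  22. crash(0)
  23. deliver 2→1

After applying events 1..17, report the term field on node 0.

1

e1 timeout(3): 3[cand,t=1,-]
e2 deliver 3→1: 1[foll,t=1,-]
e3 deliver 1→3: ·
e4 deliver 3→0: 0[foll,t=1,-]
e5 deliver 0→3: 3[lead,t=1,-]
e6 propose(3,'w'): 3[lead,t=1,w]
e7 deliver 3→0: 0[foll,t=1,w]
e8 deliver 0→3: ·
e9 deliver 3→1: 1[foll,t=1,w]
e10 deliver 1→3: ·
e11 propose(3,'w'): 3[lead,t=1,w,w]
e12 deliver 3→2: 2[foll,t=1,-]
e13 deliver 2→3: ·
e14 deliver 3→0: 0[foll,t=1,w,w]
e15 deliver 0→3: ·
e16 timeout(3): 3[cand,t=2,w,w]
e17 crash(0): 0[✗foll,t=1,w,w]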